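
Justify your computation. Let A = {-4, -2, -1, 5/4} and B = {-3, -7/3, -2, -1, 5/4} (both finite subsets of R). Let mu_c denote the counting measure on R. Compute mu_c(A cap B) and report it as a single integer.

Counting measure on a finite set equals cardinality. mu_c(A cap B) = |A cap B| (elements appearing in both).
Enumerating the elements of A that also lie in B gives 3 element(s).
So mu_c(A cap B) = 3.

3


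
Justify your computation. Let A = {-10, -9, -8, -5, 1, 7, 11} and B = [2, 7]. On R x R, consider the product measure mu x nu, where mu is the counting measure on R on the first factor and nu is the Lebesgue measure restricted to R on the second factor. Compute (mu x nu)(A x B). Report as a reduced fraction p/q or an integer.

For a measurable rectangle A x B, the product measure satisfies
  (mu x nu)(A x B) = mu(A) * nu(B).
  mu(A) = 7.
  nu(B) = 5.
  (mu x nu)(A x B) = 7 * 5 = 35.

35


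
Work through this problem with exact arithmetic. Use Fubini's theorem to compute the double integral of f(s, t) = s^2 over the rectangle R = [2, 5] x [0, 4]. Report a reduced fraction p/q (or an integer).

f(s, t) is a tensor product of a function of s and a function of t, and both factors are bounded continuous (hence Lebesgue integrable) on the rectangle, so Fubini's theorem applies:
  integral_R f d(m x m) = (integral_a1^b1 s^2 ds) * (integral_a2^b2 1 dt).
Inner integral in s: integral_{2}^{5} s^2 ds = (5^3 - 2^3)/3
  = 39.
Inner integral in t: integral_{0}^{4} 1 dt = (4^1 - 0^1)/1
  = 4.
Product: (39) * (4) = 156.

156


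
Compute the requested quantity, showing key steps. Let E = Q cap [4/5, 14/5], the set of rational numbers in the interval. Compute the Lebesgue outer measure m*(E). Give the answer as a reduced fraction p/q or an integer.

Q cap [4/5, 14/5] is countable; list its elements as q_1, q_2, ... . Fix eps > 0 and cover the k-th point by an interval of length eps * 2^(-k). The cover has total length eps * sum_{k>=1} 2^(-k) = eps, so by definition of outer measure m*(Q cap [4/5, 14/5]) <= eps. Since eps was arbitrary and m* >= 0, the outer measure is 0.

0


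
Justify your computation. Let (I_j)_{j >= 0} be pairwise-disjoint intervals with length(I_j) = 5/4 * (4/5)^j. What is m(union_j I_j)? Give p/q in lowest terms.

By countable additivity of the Lebesgue measure on pairwise disjoint measurable sets,
  m(union_{j >= 0} I_j) = sum_{j >= 0} m(I_j) = sum_{j >= 0} a * r^j,
  with a = 5/4 and r = 4/5.
Since 0 < r = 4/5 < 1, the geometric series converges:
  sum_{j >= 0} a * r^j = a / (1 - r).
  = 5/4 / (1 - 4/5)
  = 5/4 / (1/5)
  = 25/4.

25/4


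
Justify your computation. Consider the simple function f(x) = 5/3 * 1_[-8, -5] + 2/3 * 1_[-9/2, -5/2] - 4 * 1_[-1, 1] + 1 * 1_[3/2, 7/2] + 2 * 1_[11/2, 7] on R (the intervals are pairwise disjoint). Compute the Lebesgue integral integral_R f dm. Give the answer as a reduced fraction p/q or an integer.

For a simple function f = sum_i c_i * 1_{A_i} with disjoint A_i,
  integral f dm = sum_i c_i * m(A_i).
Lengths of the A_i:
  m(A_1) = -5 - (-8) = 3.
  m(A_2) = -5/2 - (-9/2) = 2.
  m(A_3) = 1 - (-1) = 2.
  m(A_4) = 7/2 - 3/2 = 2.
  m(A_5) = 7 - 11/2 = 3/2.
Contributions c_i * m(A_i):
  (5/3) * (3) = 5.
  (2/3) * (2) = 4/3.
  (-4) * (2) = -8.
  (1) * (2) = 2.
  (2) * (3/2) = 3.
Total: 5 + 4/3 - 8 + 2 + 3 = 10/3.

10/3


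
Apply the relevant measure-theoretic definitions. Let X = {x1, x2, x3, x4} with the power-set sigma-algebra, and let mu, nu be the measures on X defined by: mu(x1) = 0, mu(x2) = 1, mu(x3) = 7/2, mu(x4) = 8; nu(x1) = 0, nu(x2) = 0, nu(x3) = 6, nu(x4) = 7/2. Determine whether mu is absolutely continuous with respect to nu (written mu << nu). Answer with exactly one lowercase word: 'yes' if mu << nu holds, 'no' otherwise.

mu << nu means: every nu-null measurable set is also mu-null; equivalently, for every atom x, if nu({x}) = 0 then mu({x}) = 0.
Checking each atom:
  x1: nu = 0, mu = 0 -> consistent with mu << nu.
  x2: nu = 0, mu = 1 > 0 -> violates mu << nu.
  x3: nu = 6 > 0 -> no constraint.
  x4: nu = 7/2 > 0 -> no constraint.
The atom(s) x2 violate the condition (nu = 0 but mu > 0). Therefore mu is NOT absolutely continuous w.r.t. nu.

no


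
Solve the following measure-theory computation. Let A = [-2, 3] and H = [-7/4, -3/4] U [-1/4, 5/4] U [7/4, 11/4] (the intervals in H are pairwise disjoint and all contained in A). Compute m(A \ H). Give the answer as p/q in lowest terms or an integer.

The ambient interval has length m(A) = 3 - (-2) = 5.
Since the holes are disjoint and sit inside A, by finite additivity
  m(H) = sum_i (b_i - a_i), and m(A \ H) = m(A) - m(H).
Computing the hole measures:
  m(H_1) = -3/4 - (-7/4) = 1.
  m(H_2) = 5/4 - (-1/4) = 3/2.
  m(H_3) = 11/4 - 7/4 = 1.
Summed: m(H) = 1 + 3/2 + 1 = 7/2.
So m(A \ H) = 5 - 7/2 = 3/2.

3/2


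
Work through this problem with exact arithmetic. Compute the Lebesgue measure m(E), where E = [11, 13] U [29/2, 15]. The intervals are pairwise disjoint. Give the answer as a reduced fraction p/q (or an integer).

For pairwise disjoint intervals, m(union_i I_i) = sum_i m(I_i),
and m is invariant under swapping open/closed endpoints (single points have measure 0).
So m(E) = sum_i (b_i - a_i).
  I_1 has length 13 - 11 = 2.
  I_2 has length 15 - 29/2 = 1/2.
Summing:
  m(E) = 2 + 1/2 = 5/2.

5/2


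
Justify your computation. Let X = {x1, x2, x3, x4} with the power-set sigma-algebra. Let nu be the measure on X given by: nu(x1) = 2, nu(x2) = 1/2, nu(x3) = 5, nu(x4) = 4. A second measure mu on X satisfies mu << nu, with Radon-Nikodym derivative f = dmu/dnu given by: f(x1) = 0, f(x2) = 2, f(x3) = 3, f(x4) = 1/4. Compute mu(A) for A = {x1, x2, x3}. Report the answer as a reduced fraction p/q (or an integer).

By the defining property of the Radon-Nikodym derivative, for every measurable set A,
  mu(A) = integral_A f dnu.
Since nu is a discrete measure concentrated on the atoms of X, the integral over A reduces to the sum
  mu(A) = sum_{x in A} f(x) * nu({x}).
Computing each term:
  x1: f(x1) * nu(x1) = 0 * 2 = 0.
  x2: f(x2) * nu(x2) = 2 * 1/2 = 1.
  x3: f(x3) * nu(x3) = 3 * 5 = 15.
Summing: mu(A) = 0 + 1 + 15 = 16.

16


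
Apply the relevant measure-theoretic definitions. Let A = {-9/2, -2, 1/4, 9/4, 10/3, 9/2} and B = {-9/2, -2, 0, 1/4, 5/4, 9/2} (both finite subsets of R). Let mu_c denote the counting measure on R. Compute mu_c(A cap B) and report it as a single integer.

Counting measure on a finite set equals cardinality. mu_c(A cap B) = |A cap B| (elements appearing in both).
Enumerating the elements of A that also lie in B gives 4 element(s).
So mu_c(A cap B) = 4.

4


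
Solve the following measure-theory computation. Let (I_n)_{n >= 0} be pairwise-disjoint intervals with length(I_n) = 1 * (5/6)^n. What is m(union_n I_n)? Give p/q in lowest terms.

By countable additivity of the Lebesgue measure on pairwise disjoint measurable sets,
  m(union_{n >= 0} I_n) = sum_{n >= 0} m(I_n) = sum_{n >= 0} a * r^n,
  with a = 1 and r = 5/6.
Since 0 < r = 5/6 < 1, the geometric series converges:
  sum_{n >= 0} a * r^n = a / (1 - r).
  = 1 / (1 - 5/6)
  = 1 / (1/6)
  = 6.

6


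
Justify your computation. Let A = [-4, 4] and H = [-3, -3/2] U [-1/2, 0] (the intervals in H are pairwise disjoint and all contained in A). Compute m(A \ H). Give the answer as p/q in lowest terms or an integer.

The ambient interval has length m(A) = 4 - (-4) = 8.
Since the holes are disjoint and sit inside A, by finite additivity
  m(H) = sum_i (b_i - a_i), and m(A \ H) = m(A) - m(H).
Computing the hole measures:
  m(H_1) = -3/2 - (-3) = 3/2.
  m(H_2) = 0 - (-1/2) = 1/2.
Summed: m(H) = 3/2 + 1/2 = 2.
So m(A \ H) = 8 - 2 = 6.

6


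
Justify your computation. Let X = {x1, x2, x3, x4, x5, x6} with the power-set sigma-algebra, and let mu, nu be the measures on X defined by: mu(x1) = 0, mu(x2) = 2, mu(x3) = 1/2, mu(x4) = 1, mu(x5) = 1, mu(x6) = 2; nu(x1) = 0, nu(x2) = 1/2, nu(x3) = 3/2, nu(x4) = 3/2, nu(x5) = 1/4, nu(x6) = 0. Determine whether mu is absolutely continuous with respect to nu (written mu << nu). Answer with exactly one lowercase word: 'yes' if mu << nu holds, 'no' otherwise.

mu << nu means: every nu-null measurable set is also mu-null; equivalently, for every atom x, if nu({x}) = 0 then mu({x}) = 0.
Checking each atom:
  x1: nu = 0, mu = 0 -> consistent with mu << nu.
  x2: nu = 1/2 > 0 -> no constraint.
  x3: nu = 3/2 > 0 -> no constraint.
  x4: nu = 3/2 > 0 -> no constraint.
  x5: nu = 1/4 > 0 -> no constraint.
  x6: nu = 0, mu = 2 > 0 -> violates mu << nu.
The atom(s) x6 violate the condition (nu = 0 but mu > 0). Therefore mu is NOT absolutely continuous w.r.t. nu.

no


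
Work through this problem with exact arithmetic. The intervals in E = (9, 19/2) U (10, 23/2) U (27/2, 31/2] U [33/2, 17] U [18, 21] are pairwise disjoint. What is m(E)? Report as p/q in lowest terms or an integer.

For pairwise disjoint intervals, m(union_i I_i) = sum_i m(I_i),
and m is invariant under swapping open/closed endpoints (single points have measure 0).
So m(E) = sum_i (b_i - a_i).
  I_1 has length 19/2 - 9 = 1/2.
  I_2 has length 23/2 - 10 = 3/2.
  I_3 has length 31/2 - 27/2 = 2.
  I_4 has length 17 - 33/2 = 1/2.
  I_5 has length 21 - 18 = 3.
Summing:
  m(E) = 1/2 + 3/2 + 2 + 1/2 + 3 = 15/2.

15/2


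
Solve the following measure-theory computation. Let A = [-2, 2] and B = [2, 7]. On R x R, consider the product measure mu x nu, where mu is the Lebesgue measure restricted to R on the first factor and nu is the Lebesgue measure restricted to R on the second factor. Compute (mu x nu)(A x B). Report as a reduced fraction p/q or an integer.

For a measurable rectangle A x B, the product measure satisfies
  (mu x nu)(A x B) = mu(A) * nu(B).
  mu(A) = 4.
  nu(B) = 5.
  (mu x nu)(A x B) = 4 * 5 = 20.

20


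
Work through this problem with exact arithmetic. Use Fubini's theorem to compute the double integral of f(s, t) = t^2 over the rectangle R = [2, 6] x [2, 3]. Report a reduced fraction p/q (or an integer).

f(s, t) is a tensor product of a function of s and a function of t, and both factors are bounded continuous (hence Lebesgue integrable) on the rectangle, so Fubini's theorem applies:
  integral_R f d(m x m) = (integral_a1^b1 1 ds) * (integral_a2^b2 t^2 dt).
Inner integral in s: integral_{2}^{6} 1 ds = (6^1 - 2^1)/1
  = 4.
Inner integral in t: integral_{2}^{3} t^2 dt = (3^3 - 2^3)/3
  = 19/3.
Product: (4) * (19/3) = 76/3.

76/3


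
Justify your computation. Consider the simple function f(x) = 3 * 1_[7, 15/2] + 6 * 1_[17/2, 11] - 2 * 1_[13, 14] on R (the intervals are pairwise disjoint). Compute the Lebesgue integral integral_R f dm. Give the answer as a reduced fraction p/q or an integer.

For a simple function f = sum_i c_i * 1_{A_i} with disjoint A_i,
  integral f dm = sum_i c_i * m(A_i).
Lengths of the A_i:
  m(A_1) = 15/2 - 7 = 1/2.
  m(A_2) = 11 - 17/2 = 5/2.
  m(A_3) = 14 - 13 = 1.
Contributions c_i * m(A_i):
  (3) * (1/2) = 3/2.
  (6) * (5/2) = 15.
  (-2) * (1) = -2.
Total: 3/2 + 15 - 2 = 29/2.

29/2


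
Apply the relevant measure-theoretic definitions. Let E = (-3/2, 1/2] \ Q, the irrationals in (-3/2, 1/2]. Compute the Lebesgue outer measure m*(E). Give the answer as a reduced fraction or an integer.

The interval I = (-3/2, 1/2] has m(I) = 1/2 - (-3/2) = 2 (endpoints are measure-zero, so open/closed/half-open agree). Write I = (I cap Q) u (I \ Q). The rationals in I are countable, so m*(I cap Q) = 0 (cover each rational by intervals whose total length is arbitrarily small). By countable subadditivity m*(I) <= m*(I cap Q) + m*(I \ Q), hence m*(I \ Q) >= m(I) = 2. The reverse inequality m*(I \ Q) <= m*(I) = 2 is trivial since (I \ Q) is a subset of I. Therefore m*(I \ Q) = 2.

2


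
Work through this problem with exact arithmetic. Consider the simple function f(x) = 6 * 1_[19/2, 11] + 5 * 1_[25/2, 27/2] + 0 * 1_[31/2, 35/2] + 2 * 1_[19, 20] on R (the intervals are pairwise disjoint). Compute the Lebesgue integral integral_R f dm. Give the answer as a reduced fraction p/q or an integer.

For a simple function f = sum_i c_i * 1_{A_i} with disjoint A_i,
  integral f dm = sum_i c_i * m(A_i).
Lengths of the A_i:
  m(A_1) = 11 - 19/2 = 3/2.
  m(A_2) = 27/2 - 25/2 = 1.
  m(A_3) = 35/2 - 31/2 = 2.
  m(A_4) = 20 - 19 = 1.
Contributions c_i * m(A_i):
  (6) * (3/2) = 9.
  (5) * (1) = 5.
  (0) * (2) = 0.
  (2) * (1) = 2.
Total: 9 + 5 + 0 + 2 = 16.

16


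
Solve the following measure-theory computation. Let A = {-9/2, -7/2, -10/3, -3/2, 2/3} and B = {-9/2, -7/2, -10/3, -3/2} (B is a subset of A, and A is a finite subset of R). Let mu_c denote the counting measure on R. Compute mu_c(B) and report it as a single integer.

Counting measure assigns mu_c(E) = |E| (number of elements) when E is finite.
B has 4 element(s), so mu_c(B) = 4.

4


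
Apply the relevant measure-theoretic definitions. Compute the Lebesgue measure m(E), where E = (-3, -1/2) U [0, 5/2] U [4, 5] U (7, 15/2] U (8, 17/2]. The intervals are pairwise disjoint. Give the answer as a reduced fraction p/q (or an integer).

For pairwise disjoint intervals, m(union_i I_i) = sum_i m(I_i),
and m is invariant under swapping open/closed endpoints (single points have measure 0).
So m(E) = sum_i (b_i - a_i).
  I_1 has length -1/2 - (-3) = 5/2.
  I_2 has length 5/2 - 0 = 5/2.
  I_3 has length 5 - 4 = 1.
  I_4 has length 15/2 - 7 = 1/2.
  I_5 has length 17/2 - 8 = 1/2.
Summing:
  m(E) = 5/2 + 5/2 + 1 + 1/2 + 1/2 = 7.

7


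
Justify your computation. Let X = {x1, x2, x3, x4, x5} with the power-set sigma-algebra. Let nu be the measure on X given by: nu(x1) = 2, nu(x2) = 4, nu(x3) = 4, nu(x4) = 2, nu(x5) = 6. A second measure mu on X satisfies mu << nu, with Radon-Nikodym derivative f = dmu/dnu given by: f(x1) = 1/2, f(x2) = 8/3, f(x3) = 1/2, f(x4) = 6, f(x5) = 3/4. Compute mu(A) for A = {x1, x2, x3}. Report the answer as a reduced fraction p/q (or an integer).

By the defining property of the Radon-Nikodym derivative, for every measurable set A,
  mu(A) = integral_A f dnu.
Since nu is a discrete measure concentrated on the atoms of X, the integral over A reduces to the sum
  mu(A) = sum_{x in A} f(x) * nu({x}).
Computing each term:
  x1: f(x1) * nu(x1) = 1/2 * 2 = 1.
  x2: f(x2) * nu(x2) = 8/3 * 4 = 32/3.
  x3: f(x3) * nu(x3) = 1/2 * 4 = 2.
Summing: mu(A) = 1 + 32/3 + 2 = 41/3.

41/3


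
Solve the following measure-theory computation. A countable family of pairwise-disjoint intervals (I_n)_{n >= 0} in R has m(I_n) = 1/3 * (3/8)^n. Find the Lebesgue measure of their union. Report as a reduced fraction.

By countable additivity of the Lebesgue measure on pairwise disjoint measurable sets,
  m(union_{n >= 0} I_n) = sum_{n >= 0} m(I_n) = sum_{n >= 0} a * r^n,
  with a = 1/3 and r = 3/8.
Since 0 < r = 3/8 < 1, the geometric series converges:
  sum_{n >= 0} a * r^n = a / (1 - r).
  = 1/3 / (1 - 3/8)
  = 1/3 / (5/8)
  = 8/15.

8/15


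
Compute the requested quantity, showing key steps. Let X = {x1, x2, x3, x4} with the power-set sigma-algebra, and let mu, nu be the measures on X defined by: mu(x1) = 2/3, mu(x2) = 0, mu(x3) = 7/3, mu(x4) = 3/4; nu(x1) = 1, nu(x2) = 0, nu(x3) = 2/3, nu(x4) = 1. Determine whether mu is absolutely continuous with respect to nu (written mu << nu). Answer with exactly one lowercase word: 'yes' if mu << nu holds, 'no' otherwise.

mu << nu means: every nu-null measurable set is also mu-null; equivalently, for every atom x, if nu({x}) = 0 then mu({x}) = 0.
Checking each atom:
  x1: nu = 1 > 0 -> no constraint.
  x2: nu = 0, mu = 0 -> consistent with mu << nu.
  x3: nu = 2/3 > 0 -> no constraint.
  x4: nu = 1 > 0 -> no constraint.
No atom violates the condition. Therefore mu << nu.

yes


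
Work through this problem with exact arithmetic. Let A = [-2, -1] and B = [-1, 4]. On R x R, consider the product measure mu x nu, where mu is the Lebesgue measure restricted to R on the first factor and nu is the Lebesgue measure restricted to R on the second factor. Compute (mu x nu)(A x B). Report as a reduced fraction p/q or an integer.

For a measurable rectangle A x B, the product measure satisfies
  (mu x nu)(A x B) = mu(A) * nu(B).
  mu(A) = 1.
  nu(B) = 5.
  (mu x nu)(A x B) = 1 * 5 = 5.

5


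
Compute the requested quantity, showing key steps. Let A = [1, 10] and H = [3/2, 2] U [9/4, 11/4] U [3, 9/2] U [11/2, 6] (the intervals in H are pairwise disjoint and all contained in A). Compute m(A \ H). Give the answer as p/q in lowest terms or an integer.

The ambient interval has length m(A) = 10 - 1 = 9.
Since the holes are disjoint and sit inside A, by finite additivity
  m(H) = sum_i (b_i - a_i), and m(A \ H) = m(A) - m(H).
Computing the hole measures:
  m(H_1) = 2 - 3/2 = 1/2.
  m(H_2) = 11/4 - 9/4 = 1/2.
  m(H_3) = 9/2 - 3 = 3/2.
  m(H_4) = 6 - 11/2 = 1/2.
Summed: m(H) = 1/2 + 1/2 + 3/2 + 1/2 = 3.
So m(A \ H) = 9 - 3 = 6.

6


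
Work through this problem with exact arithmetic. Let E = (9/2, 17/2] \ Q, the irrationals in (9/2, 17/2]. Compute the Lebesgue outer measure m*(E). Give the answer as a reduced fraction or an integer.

The interval I = (9/2, 17/2] has m(I) = 17/2 - 9/2 = 4 (endpoints are measure-zero, so open/closed/half-open agree). Write I = (I cap Q) u (I \ Q). The rationals in I are countable, so m*(I cap Q) = 0 (cover each rational by intervals whose total length is arbitrarily small). By countable subadditivity m*(I) <= m*(I cap Q) + m*(I \ Q), hence m*(I \ Q) >= m(I) = 4. The reverse inequality m*(I \ Q) <= m*(I) = 4 is trivial since (I \ Q) is a subset of I. Therefore m*(I \ Q) = 4.

4


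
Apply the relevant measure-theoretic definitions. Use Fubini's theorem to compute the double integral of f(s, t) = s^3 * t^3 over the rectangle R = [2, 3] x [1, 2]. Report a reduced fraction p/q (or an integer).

f(s, t) is a tensor product of a function of s and a function of t, and both factors are bounded continuous (hence Lebesgue integrable) on the rectangle, so Fubini's theorem applies:
  integral_R f d(m x m) = (integral_a1^b1 s^3 ds) * (integral_a2^b2 t^3 dt).
Inner integral in s: integral_{2}^{3} s^3 ds = (3^4 - 2^4)/4
  = 65/4.
Inner integral in t: integral_{1}^{2} t^3 dt = (2^4 - 1^4)/4
  = 15/4.
Product: (65/4) * (15/4) = 975/16.

975/16


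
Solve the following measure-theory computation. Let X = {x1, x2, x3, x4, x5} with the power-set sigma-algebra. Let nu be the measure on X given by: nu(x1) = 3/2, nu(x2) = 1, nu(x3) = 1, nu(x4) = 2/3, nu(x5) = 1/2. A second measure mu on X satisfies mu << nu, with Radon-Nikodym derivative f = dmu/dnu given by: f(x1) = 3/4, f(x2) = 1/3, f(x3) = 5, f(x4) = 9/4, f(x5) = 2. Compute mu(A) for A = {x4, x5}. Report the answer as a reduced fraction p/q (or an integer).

By the defining property of the Radon-Nikodym derivative, for every measurable set A,
  mu(A) = integral_A f dnu.
Since nu is a discrete measure concentrated on the atoms of X, the integral over A reduces to the sum
  mu(A) = sum_{x in A} f(x) * nu({x}).
Computing each term:
  x4: f(x4) * nu(x4) = 9/4 * 2/3 = 3/2.
  x5: f(x5) * nu(x5) = 2 * 1/2 = 1.
Summing: mu(A) = 3/2 + 1 = 5/2.

5/2


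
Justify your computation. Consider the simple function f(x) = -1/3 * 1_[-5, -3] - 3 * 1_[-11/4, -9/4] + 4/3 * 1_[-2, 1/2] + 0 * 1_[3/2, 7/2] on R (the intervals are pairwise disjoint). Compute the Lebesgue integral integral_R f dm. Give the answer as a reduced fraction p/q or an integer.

For a simple function f = sum_i c_i * 1_{A_i} with disjoint A_i,
  integral f dm = sum_i c_i * m(A_i).
Lengths of the A_i:
  m(A_1) = -3 - (-5) = 2.
  m(A_2) = -9/4 - (-11/4) = 1/2.
  m(A_3) = 1/2 - (-2) = 5/2.
  m(A_4) = 7/2 - 3/2 = 2.
Contributions c_i * m(A_i):
  (-1/3) * (2) = -2/3.
  (-3) * (1/2) = -3/2.
  (4/3) * (5/2) = 10/3.
  (0) * (2) = 0.
Total: -2/3 - 3/2 + 10/3 + 0 = 7/6.

7/6


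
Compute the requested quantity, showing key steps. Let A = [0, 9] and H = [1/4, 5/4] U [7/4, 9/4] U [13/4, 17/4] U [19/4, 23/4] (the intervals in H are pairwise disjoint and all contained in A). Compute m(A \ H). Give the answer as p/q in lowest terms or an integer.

The ambient interval has length m(A) = 9 - 0 = 9.
Since the holes are disjoint and sit inside A, by finite additivity
  m(H) = sum_i (b_i - a_i), and m(A \ H) = m(A) - m(H).
Computing the hole measures:
  m(H_1) = 5/4 - 1/4 = 1.
  m(H_2) = 9/4 - 7/4 = 1/2.
  m(H_3) = 17/4 - 13/4 = 1.
  m(H_4) = 23/4 - 19/4 = 1.
Summed: m(H) = 1 + 1/2 + 1 + 1 = 7/2.
So m(A \ H) = 9 - 7/2 = 11/2.

11/2


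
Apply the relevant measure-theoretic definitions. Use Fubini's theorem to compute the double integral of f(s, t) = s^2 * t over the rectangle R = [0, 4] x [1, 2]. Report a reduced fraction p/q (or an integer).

f(s, t) is a tensor product of a function of s and a function of t, and both factors are bounded continuous (hence Lebesgue integrable) on the rectangle, so Fubini's theorem applies:
  integral_R f d(m x m) = (integral_a1^b1 s^2 ds) * (integral_a2^b2 t dt).
Inner integral in s: integral_{0}^{4} s^2 ds = (4^3 - 0^3)/3
  = 64/3.
Inner integral in t: integral_{1}^{2} t dt = (2^2 - 1^2)/2
  = 3/2.
Product: (64/3) * (3/2) = 32.

32


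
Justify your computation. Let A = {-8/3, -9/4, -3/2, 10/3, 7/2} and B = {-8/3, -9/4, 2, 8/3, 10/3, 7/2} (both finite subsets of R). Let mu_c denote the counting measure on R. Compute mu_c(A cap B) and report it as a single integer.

Counting measure on a finite set equals cardinality. mu_c(A cap B) = |A cap B| (elements appearing in both).
Enumerating the elements of A that also lie in B gives 4 element(s).
So mu_c(A cap B) = 4.

4


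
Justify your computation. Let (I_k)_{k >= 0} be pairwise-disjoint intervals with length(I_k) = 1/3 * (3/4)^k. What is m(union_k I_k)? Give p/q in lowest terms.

By countable additivity of the Lebesgue measure on pairwise disjoint measurable sets,
  m(union_{k >= 0} I_k) = sum_{k >= 0} m(I_k) = sum_{k >= 0} a * r^k,
  with a = 1/3 and r = 3/4.
Since 0 < r = 3/4 < 1, the geometric series converges:
  sum_{k >= 0} a * r^k = a / (1 - r).
  = 1/3 / (1 - 3/4)
  = 1/3 / (1/4)
  = 4/3.

4/3


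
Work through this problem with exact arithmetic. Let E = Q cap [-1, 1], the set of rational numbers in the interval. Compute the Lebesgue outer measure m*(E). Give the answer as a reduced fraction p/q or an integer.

Q cap [-1, 1] is countable; list its elements as q_1, q_2, ... . Fix eps > 0 and cover the k-th point by an interval of length eps * 2^(-k). The cover has total length eps * sum_{k>=1} 2^(-k) = eps, so by definition of outer measure m*(Q cap [-1, 1]) <= eps. Since eps was arbitrary and m* >= 0, the outer measure is 0.

0


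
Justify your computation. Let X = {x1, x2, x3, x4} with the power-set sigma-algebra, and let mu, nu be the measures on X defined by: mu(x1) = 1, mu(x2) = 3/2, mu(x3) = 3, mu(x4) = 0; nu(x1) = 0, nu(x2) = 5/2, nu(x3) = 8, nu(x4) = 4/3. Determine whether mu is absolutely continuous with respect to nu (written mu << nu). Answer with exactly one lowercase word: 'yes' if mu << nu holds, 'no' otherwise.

mu << nu means: every nu-null measurable set is also mu-null; equivalently, for every atom x, if nu({x}) = 0 then mu({x}) = 0.
Checking each atom:
  x1: nu = 0, mu = 1 > 0 -> violates mu << nu.
  x2: nu = 5/2 > 0 -> no constraint.
  x3: nu = 8 > 0 -> no constraint.
  x4: nu = 4/3 > 0 -> no constraint.
The atom(s) x1 violate the condition (nu = 0 but mu > 0). Therefore mu is NOT absolutely continuous w.r.t. nu.

no


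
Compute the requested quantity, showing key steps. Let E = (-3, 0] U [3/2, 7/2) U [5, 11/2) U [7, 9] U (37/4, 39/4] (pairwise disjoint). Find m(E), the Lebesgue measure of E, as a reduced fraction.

For pairwise disjoint intervals, m(union_i I_i) = sum_i m(I_i),
and m is invariant under swapping open/closed endpoints (single points have measure 0).
So m(E) = sum_i (b_i - a_i).
  I_1 has length 0 - (-3) = 3.
  I_2 has length 7/2 - 3/2 = 2.
  I_3 has length 11/2 - 5 = 1/2.
  I_4 has length 9 - 7 = 2.
  I_5 has length 39/4 - 37/4 = 1/2.
Summing:
  m(E) = 3 + 2 + 1/2 + 2 + 1/2 = 8.

8


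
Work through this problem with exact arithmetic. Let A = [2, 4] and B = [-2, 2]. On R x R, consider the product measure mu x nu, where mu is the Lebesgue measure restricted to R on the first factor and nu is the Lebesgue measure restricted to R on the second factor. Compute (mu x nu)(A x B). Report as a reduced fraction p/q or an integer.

For a measurable rectangle A x B, the product measure satisfies
  (mu x nu)(A x B) = mu(A) * nu(B).
  mu(A) = 2.
  nu(B) = 4.
  (mu x nu)(A x B) = 2 * 4 = 8.

8


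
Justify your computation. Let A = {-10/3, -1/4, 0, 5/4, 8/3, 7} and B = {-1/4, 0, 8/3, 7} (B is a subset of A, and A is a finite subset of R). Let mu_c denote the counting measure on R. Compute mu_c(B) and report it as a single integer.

Counting measure assigns mu_c(E) = |E| (number of elements) when E is finite.
B has 4 element(s), so mu_c(B) = 4.

4


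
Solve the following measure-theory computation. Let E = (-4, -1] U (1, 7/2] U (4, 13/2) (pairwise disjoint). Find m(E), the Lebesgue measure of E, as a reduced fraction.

For pairwise disjoint intervals, m(union_i I_i) = sum_i m(I_i),
and m is invariant under swapping open/closed endpoints (single points have measure 0).
So m(E) = sum_i (b_i - a_i).
  I_1 has length -1 - (-4) = 3.
  I_2 has length 7/2 - 1 = 5/2.
  I_3 has length 13/2 - 4 = 5/2.
Summing:
  m(E) = 3 + 5/2 + 5/2 = 8.

8


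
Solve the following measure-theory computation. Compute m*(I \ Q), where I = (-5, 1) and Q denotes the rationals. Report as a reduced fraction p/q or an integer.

The interval I = (-5, 1) has m(I) = 1 - (-5) = 6 (endpoints are measure-zero, so open/closed/half-open agree). Write I = (I cap Q) u (I \ Q). The rationals in I are countable, so m*(I cap Q) = 0 (cover each rational by intervals whose total length is arbitrarily small). By countable subadditivity m*(I) <= m*(I cap Q) + m*(I \ Q), hence m*(I \ Q) >= m(I) = 6. The reverse inequality m*(I \ Q) <= m*(I) = 6 is trivial since (I \ Q) is a subset of I. Therefore m*(I \ Q) = 6.

6


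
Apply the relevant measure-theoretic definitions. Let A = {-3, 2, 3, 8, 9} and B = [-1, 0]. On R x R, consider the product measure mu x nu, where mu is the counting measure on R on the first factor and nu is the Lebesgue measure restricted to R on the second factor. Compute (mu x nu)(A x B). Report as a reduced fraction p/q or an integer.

For a measurable rectangle A x B, the product measure satisfies
  (mu x nu)(A x B) = mu(A) * nu(B).
  mu(A) = 5.
  nu(B) = 1.
  (mu x nu)(A x B) = 5 * 1 = 5.

5


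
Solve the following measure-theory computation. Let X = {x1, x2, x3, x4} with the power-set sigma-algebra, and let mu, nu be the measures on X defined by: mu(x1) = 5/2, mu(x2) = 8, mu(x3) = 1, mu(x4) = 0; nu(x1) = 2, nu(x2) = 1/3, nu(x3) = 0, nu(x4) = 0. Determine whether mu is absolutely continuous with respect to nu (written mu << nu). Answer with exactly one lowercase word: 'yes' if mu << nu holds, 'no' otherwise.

mu << nu means: every nu-null measurable set is also mu-null; equivalently, for every atom x, if nu({x}) = 0 then mu({x}) = 0.
Checking each atom:
  x1: nu = 2 > 0 -> no constraint.
  x2: nu = 1/3 > 0 -> no constraint.
  x3: nu = 0, mu = 1 > 0 -> violates mu << nu.
  x4: nu = 0, mu = 0 -> consistent with mu << nu.
The atom(s) x3 violate the condition (nu = 0 but mu > 0). Therefore mu is NOT absolutely continuous w.r.t. nu.

no


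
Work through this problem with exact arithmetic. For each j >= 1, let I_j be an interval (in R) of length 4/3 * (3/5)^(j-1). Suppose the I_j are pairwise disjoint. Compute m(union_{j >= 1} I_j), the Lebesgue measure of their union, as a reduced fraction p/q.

By countable additivity of the Lebesgue measure on pairwise disjoint measurable sets,
  m(union_{j >= 1} I_j) = sum_{j >= 1} m(I_j) = sum_{j >= 1} a * r^(j-1),
  with a = 4/3 and r = 3/5.
Since 0 < r = 3/5 < 1, the geometric series converges:
  sum_{j >= 1} a * r^(j-1) = a / (1 - r).
  = 4/3 / (1 - 3/5)
  = 4/3 / (2/5)
  = 10/3.

10/3


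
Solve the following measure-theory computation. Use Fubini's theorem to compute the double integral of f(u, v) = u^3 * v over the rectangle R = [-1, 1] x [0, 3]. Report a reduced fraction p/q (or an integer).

f(u, v) is a tensor product of a function of u and a function of v, and both factors are bounded continuous (hence Lebesgue integrable) on the rectangle, so Fubini's theorem applies:
  integral_R f d(m x m) = (integral_a1^b1 u^3 du) * (integral_a2^b2 v dv).
Inner integral in u: integral_{-1}^{1} u^3 du = (1^4 - (-1)^4)/4
  = 0.
Inner integral in v: integral_{0}^{3} v dv = (3^2 - 0^2)/2
  = 9/2.
Product: (0) * (9/2) = 0.

0


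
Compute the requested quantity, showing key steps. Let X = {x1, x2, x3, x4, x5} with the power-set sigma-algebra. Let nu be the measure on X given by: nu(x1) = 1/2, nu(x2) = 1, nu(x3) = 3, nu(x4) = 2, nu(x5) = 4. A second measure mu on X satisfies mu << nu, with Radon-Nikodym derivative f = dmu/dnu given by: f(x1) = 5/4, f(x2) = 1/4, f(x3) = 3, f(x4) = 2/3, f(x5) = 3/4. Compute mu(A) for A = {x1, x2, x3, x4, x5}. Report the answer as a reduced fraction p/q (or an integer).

By the defining property of the Radon-Nikodym derivative, for every measurable set A,
  mu(A) = integral_A f dnu.
Since nu is a discrete measure concentrated on the atoms of X, the integral over A reduces to the sum
  mu(A) = sum_{x in A} f(x) * nu({x}).
Computing each term:
  x1: f(x1) * nu(x1) = 5/4 * 1/2 = 5/8.
  x2: f(x2) * nu(x2) = 1/4 * 1 = 1/4.
  x3: f(x3) * nu(x3) = 3 * 3 = 9.
  x4: f(x4) * nu(x4) = 2/3 * 2 = 4/3.
  x5: f(x5) * nu(x5) = 3/4 * 4 = 3.
Summing: mu(A) = 5/8 + 1/4 + 9 + 4/3 + 3 = 341/24.

341/24


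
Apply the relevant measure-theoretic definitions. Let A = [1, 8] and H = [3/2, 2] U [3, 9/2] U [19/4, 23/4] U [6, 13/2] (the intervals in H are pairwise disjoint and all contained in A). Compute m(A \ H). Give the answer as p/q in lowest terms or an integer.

The ambient interval has length m(A) = 8 - 1 = 7.
Since the holes are disjoint and sit inside A, by finite additivity
  m(H) = sum_i (b_i - a_i), and m(A \ H) = m(A) - m(H).
Computing the hole measures:
  m(H_1) = 2 - 3/2 = 1/2.
  m(H_2) = 9/2 - 3 = 3/2.
  m(H_3) = 23/4 - 19/4 = 1.
  m(H_4) = 13/2 - 6 = 1/2.
Summed: m(H) = 1/2 + 3/2 + 1 + 1/2 = 7/2.
So m(A \ H) = 7 - 7/2 = 7/2.

7/2


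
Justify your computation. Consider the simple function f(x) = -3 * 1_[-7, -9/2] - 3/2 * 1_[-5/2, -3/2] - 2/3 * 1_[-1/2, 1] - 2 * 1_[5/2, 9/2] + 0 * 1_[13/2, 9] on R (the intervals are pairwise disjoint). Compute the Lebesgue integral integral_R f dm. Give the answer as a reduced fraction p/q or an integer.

For a simple function f = sum_i c_i * 1_{A_i} with disjoint A_i,
  integral f dm = sum_i c_i * m(A_i).
Lengths of the A_i:
  m(A_1) = -9/2 - (-7) = 5/2.
  m(A_2) = -3/2 - (-5/2) = 1.
  m(A_3) = 1 - (-1/2) = 3/2.
  m(A_4) = 9/2 - 5/2 = 2.
  m(A_5) = 9 - 13/2 = 5/2.
Contributions c_i * m(A_i):
  (-3) * (5/2) = -15/2.
  (-3/2) * (1) = -3/2.
  (-2/3) * (3/2) = -1.
  (-2) * (2) = -4.
  (0) * (5/2) = 0.
Total: -15/2 - 3/2 - 1 - 4 + 0 = -14.

-14


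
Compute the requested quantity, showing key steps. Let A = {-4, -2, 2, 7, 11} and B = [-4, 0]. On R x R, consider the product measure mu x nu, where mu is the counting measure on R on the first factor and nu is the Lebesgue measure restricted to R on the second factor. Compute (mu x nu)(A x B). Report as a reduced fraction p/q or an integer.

For a measurable rectangle A x B, the product measure satisfies
  (mu x nu)(A x B) = mu(A) * nu(B).
  mu(A) = 5.
  nu(B) = 4.
  (mu x nu)(A x B) = 5 * 4 = 20.

20


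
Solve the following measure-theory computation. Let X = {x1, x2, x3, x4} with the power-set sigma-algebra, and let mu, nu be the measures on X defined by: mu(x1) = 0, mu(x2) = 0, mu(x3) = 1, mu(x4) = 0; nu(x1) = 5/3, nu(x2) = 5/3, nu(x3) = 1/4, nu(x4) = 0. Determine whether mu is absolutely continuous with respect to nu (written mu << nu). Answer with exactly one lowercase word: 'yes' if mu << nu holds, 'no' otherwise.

mu << nu means: every nu-null measurable set is also mu-null; equivalently, for every atom x, if nu({x}) = 0 then mu({x}) = 0.
Checking each atom:
  x1: nu = 5/3 > 0 -> no constraint.
  x2: nu = 5/3 > 0 -> no constraint.
  x3: nu = 1/4 > 0 -> no constraint.
  x4: nu = 0, mu = 0 -> consistent with mu << nu.
No atom violates the condition. Therefore mu << nu.

yes


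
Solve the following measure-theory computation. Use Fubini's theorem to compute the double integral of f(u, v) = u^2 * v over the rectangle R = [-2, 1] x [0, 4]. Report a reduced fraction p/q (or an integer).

f(u, v) is a tensor product of a function of u and a function of v, and both factors are bounded continuous (hence Lebesgue integrable) on the rectangle, so Fubini's theorem applies:
  integral_R f d(m x m) = (integral_a1^b1 u^2 du) * (integral_a2^b2 v dv).
Inner integral in u: integral_{-2}^{1} u^2 du = (1^3 - (-2)^3)/3
  = 3.
Inner integral in v: integral_{0}^{4} v dv = (4^2 - 0^2)/2
  = 8.
Product: (3) * (8) = 24.

24


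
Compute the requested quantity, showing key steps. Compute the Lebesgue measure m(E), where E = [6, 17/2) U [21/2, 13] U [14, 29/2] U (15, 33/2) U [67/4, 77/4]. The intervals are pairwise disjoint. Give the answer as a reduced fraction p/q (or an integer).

For pairwise disjoint intervals, m(union_i I_i) = sum_i m(I_i),
and m is invariant under swapping open/closed endpoints (single points have measure 0).
So m(E) = sum_i (b_i - a_i).
  I_1 has length 17/2 - 6 = 5/2.
  I_2 has length 13 - 21/2 = 5/2.
  I_3 has length 29/2 - 14 = 1/2.
  I_4 has length 33/2 - 15 = 3/2.
  I_5 has length 77/4 - 67/4 = 5/2.
Summing:
  m(E) = 5/2 + 5/2 + 1/2 + 3/2 + 5/2 = 19/2.

19/2


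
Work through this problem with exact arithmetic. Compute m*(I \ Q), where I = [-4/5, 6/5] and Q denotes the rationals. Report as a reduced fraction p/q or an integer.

The interval I = [-4/5, 6/5] has m(I) = 6/5 - (-4/5) = 2 (endpoints are measure-zero, so open/closed/half-open agree). Write I = (I cap Q) u (I \ Q). The rationals in I are countable, so m*(I cap Q) = 0 (cover each rational by intervals whose total length is arbitrarily small). By countable subadditivity m*(I) <= m*(I cap Q) + m*(I \ Q), hence m*(I \ Q) >= m(I) = 2. The reverse inequality m*(I \ Q) <= m*(I) = 2 is trivial since (I \ Q) is a subset of I. Therefore m*(I \ Q) = 2.

2


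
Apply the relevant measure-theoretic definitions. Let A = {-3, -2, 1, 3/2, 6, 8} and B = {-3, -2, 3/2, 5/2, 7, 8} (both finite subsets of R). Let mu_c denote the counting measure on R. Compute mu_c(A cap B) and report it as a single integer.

Counting measure on a finite set equals cardinality. mu_c(A cap B) = |A cap B| (elements appearing in both).
Enumerating the elements of A that also lie in B gives 4 element(s).
So mu_c(A cap B) = 4.

4


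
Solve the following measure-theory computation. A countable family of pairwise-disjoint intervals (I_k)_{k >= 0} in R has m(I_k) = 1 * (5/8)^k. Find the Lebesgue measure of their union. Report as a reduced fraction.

By countable additivity of the Lebesgue measure on pairwise disjoint measurable sets,
  m(union_{k >= 0} I_k) = sum_{k >= 0} m(I_k) = sum_{k >= 0} a * r^k,
  with a = 1 and r = 5/8.
Since 0 < r = 5/8 < 1, the geometric series converges:
  sum_{k >= 0} a * r^k = a / (1 - r).
  = 1 / (1 - 5/8)
  = 1 / (3/8)
  = 8/3.

8/3


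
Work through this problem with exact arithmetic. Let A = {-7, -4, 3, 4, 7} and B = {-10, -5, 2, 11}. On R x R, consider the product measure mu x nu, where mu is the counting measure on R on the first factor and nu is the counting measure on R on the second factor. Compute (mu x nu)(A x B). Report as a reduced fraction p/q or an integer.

For a measurable rectangle A x B, the product measure satisfies
  (mu x nu)(A x B) = mu(A) * nu(B).
  mu(A) = 5.
  nu(B) = 4.
  (mu x nu)(A x B) = 5 * 4 = 20.

20


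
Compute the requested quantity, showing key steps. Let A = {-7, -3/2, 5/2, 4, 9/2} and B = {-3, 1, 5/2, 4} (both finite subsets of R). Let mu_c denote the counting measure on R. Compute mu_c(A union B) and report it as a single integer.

Counting measure on a finite set equals cardinality. By inclusion-exclusion, |A union B| = |A| + |B| - |A cap B|.
|A| = 5, |B| = 4, |A cap B| = 2.
So mu_c(A union B) = 5 + 4 - 2 = 7.

7


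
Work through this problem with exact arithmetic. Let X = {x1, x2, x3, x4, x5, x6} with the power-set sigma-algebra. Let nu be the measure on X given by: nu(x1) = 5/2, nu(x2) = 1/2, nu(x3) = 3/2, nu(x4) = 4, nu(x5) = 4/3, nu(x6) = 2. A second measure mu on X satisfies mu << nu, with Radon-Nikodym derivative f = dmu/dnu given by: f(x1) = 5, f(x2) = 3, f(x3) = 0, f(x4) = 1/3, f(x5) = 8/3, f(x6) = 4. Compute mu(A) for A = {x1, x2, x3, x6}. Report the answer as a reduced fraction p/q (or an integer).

By the defining property of the Radon-Nikodym derivative, for every measurable set A,
  mu(A) = integral_A f dnu.
Since nu is a discrete measure concentrated on the atoms of X, the integral over A reduces to the sum
  mu(A) = sum_{x in A} f(x) * nu({x}).
Computing each term:
  x1: f(x1) * nu(x1) = 5 * 5/2 = 25/2.
  x2: f(x2) * nu(x2) = 3 * 1/2 = 3/2.
  x3: f(x3) * nu(x3) = 0 * 3/2 = 0.
  x6: f(x6) * nu(x6) = 4 * 2 = 8.
Summing: mu(A) = 25/2 + 3/2 + 0 + 8 = 22.

22


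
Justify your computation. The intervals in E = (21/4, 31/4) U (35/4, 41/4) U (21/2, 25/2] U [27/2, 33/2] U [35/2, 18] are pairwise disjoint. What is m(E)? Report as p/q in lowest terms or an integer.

For pairwise disjoint intervals, m(union_i I_i) = sum_i m(I_i),
and m is invariant under swapping open/closed endpoints (single points have measure 0).
So m(E) = sum_i (b_i - a_i).
  I_1 has length 31/4 - 21/4 = 5/2.
  I_2 has length 41/4 - 35/4 = 3/2.
  I_3 has length 25/2 - 21/2 = 2.
  I_4 has length 33/2 - 27/2 = 3.
  I_5 has length 18 - 35/2 = 1/2.
Summing:
  m(E) = 5/2 + 3/2 + 2 + 3 + 1/2 = 19/2.

19/2


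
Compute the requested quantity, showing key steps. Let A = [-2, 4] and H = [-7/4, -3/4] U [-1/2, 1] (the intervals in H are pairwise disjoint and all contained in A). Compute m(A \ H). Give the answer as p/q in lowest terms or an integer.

The ambient interval has length m(A) = 4 - (-2) = 6.
Since the holes are disjoint and sit inside A, by finite additivity
  m(H) = sum_i (b_i - a_i), and m(A \ H) = m(A) - m(H).
Computing the hole measures:
  m(H_1) = -3/4 - (-7/4) = 1.
  m(H_2) = 1 - (-1/2) = 3/2.
Summed: m(H) = 1 + 3/2 = 5/2.
So m(A \ H) = 6 - 5/2 = 7/2.

7/2


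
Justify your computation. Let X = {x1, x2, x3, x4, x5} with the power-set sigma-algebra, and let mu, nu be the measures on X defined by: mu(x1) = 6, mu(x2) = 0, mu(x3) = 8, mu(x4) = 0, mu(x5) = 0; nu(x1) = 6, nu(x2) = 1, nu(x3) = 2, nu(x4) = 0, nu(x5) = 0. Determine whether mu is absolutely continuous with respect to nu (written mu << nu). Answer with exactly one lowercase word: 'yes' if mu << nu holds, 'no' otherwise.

mu << nu means: every nu-null measurable set is also mu-null; equivalently, for every atom x, if nu({x}) = 0 then mu({x}) = 0.
Checking each atom:
  x1: nu = 6 > 0 -> no constraint.
  x2: nu = 1 > 0 -> no constraint.
  x3: nu = 2 > 0 -> no constraint.
  x4: nu = 0, mu = 0 -> consistent with mu << nu.
  x5: nu = 0, mu = 0 -> consistent with mu << nu.
No atom violates the condition. Therefore mu << nu.

yes


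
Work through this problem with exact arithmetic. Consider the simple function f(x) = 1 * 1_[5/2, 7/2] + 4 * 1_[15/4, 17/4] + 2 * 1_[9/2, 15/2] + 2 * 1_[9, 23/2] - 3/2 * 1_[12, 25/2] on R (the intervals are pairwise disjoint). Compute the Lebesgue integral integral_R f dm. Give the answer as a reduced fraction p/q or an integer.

For a simple function f = sum_i c_i * 1_{A_i} with disjoint A_i,
  integral f dm = sum_i c_i * m(A_i).
Lengths of the A_i:
  m(A_1) = 7/2 - 5/2 = 1.
  m(A_2) = 17/4 - 15/4 = 1/2.
  m(A_3) = 15/2 - 9/2 = 3.
  m(A_4) = 23/2 - 9 = 5/2.
  m(A_5) = 25/2 - 12 = 1/2.
Contributions c_i * m(A_i):
  (1) * (1) = 1.
  (4) * (1/2) = 2.
  (2) * (3) = 6.
  (2) * (5/2) = 5.
  (-3/2) * (1/2) = -3/4.
Total: 1 + 2 + 6 + 5 - 3/4 = 53/4.

53/4


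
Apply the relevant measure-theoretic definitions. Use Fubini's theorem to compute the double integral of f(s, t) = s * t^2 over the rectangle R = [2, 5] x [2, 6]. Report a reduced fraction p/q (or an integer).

f(s, t) is a tensor product of a function of s and a function of t, and both factors are bounded continuous (hence Lebesgue integrable) on the rectangle, so Fubini's theorem applies:
  integral_R f d(m x m) = (integral_a1^b1 s ds) * (integral_a2^b2 t^2 dt).
Inner integral in s: integral_{2}^{5} s ds = (5^2 - 2^2)/2
  = 21/2.
Inner integral in t: integral_{2}^{6} t^2 dt = (6^3 - 2^3)/3
  = 208/3.
Product: (21/2) * (208/3) = 728.

728
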